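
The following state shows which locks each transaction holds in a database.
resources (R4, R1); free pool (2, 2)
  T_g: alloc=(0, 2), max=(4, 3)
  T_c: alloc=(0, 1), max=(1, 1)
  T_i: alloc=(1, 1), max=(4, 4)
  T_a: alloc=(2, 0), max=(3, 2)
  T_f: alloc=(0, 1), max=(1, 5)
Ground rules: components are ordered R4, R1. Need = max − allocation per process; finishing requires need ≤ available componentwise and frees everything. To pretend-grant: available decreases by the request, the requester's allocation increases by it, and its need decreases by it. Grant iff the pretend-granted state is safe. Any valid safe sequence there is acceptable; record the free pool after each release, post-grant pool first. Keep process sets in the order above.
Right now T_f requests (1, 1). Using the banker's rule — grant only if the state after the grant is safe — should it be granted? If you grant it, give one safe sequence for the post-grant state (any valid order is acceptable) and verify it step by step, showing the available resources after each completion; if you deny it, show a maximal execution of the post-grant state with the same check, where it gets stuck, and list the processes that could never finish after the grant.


DENY: after the grant no complete ordering would exist.
Key observation: after T_c, T_a the pool peaks at (3, 2), and each blocked process is short somewhere: T_g on R4; T_i on R1; T_f on R1.
After a pretend grant, a maximal execution: T_c, T_a — then nothing else fits. Walking it through:
  pool = (1, 1)
  T_c: need (1, 0) fits (1, 1); releases (0, 1), pool now (1, 2)
  T_a: need (1, 2) fits (1, 2); releases (2, 0), pool now (3, 2)
  blocked: T_g wants (4, 1), pool (3, 2) — not enough R4
  blocked: T_i wants (3, 3), pool (3, 2) — not enough R1
  blocked: T_f wants (0, 3), pool (3, 2) — not enough R1
Processes that could never finish after the grant: T_g, T_i and T_f.


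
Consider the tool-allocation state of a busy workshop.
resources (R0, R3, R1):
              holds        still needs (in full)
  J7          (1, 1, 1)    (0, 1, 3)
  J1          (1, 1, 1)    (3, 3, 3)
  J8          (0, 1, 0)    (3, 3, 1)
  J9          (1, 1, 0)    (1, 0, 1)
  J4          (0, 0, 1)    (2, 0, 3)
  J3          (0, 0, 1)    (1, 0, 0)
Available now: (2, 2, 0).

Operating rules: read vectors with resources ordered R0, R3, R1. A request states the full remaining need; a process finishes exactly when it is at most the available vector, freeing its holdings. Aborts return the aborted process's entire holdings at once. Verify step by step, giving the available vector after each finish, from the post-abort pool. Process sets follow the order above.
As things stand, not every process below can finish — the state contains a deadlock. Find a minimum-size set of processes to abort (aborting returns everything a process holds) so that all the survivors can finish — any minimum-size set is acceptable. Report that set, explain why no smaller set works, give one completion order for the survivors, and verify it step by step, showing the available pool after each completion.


The answer: abort J1 and J4.
Key observation: J7 could never have finished before the abort; with (1, 1, 2) returned by J1 and J4, it fits at step 3.
No one abort is enough; case by case: J7 alone leaves J1 blocked (short on R1); J1 alone leaves J7 blocked (short on R1); J8 alone leaves J7 blocked (short on R1); J9 alone leaves J7 blocked (short on R1); J4 alone leaves J7 blocked (short on R1); J3 alone leaves J7 blocked (short on R1).
One survivor order: J8, J3, J7, J9. Check, step by step (post-abort pool first):
  pool = (3, 3, 2)
  J8: need (3, 3, 1) fits (3, 3, 2); releases (0, 1, 0), pool now (3, 4, 2)
  J3: need (1, 0, 0) fits (3, 4, 2); releases (0, 0, 1), pool now (3, 4, 3)
  J7: need (0, 1, 3) fits (3, 4, 3); releases (1, 1, 1), pool now (4, 5, 4)
  J9: need (1, 0, 1) fits (4, 5, 4); releases (1, 1, 0), pool now (5, 6, 4)


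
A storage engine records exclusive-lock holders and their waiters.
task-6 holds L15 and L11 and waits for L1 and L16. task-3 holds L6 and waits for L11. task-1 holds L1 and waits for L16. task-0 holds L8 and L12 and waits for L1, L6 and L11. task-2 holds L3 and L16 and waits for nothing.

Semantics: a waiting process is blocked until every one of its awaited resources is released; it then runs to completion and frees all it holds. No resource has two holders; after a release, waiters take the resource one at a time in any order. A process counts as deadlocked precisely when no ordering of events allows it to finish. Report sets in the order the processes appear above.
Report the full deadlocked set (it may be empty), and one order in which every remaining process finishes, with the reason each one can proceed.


Nothing here is deadlocked.
Key observation: the wait relation is loop-free; peeling off processes with no waits unwinds the whole state.
One completion order for the rest: task-2, task-1, task-6, task-3, task-0.
Check, step by step:
  task-2: no waits; runs immediately, freeing L3 and L16
  run task-1 (all its waits — L16 — are resolved); releases L1
  run task-6 (all its waits — L1 and L16 — are resolved); releases L15 and L11
  run task-3 (all its waits — L11 — are resolved); releases L6
  run task-0 (all its waits — L1, L6 and L11 — are resolved); releases L8 and L12


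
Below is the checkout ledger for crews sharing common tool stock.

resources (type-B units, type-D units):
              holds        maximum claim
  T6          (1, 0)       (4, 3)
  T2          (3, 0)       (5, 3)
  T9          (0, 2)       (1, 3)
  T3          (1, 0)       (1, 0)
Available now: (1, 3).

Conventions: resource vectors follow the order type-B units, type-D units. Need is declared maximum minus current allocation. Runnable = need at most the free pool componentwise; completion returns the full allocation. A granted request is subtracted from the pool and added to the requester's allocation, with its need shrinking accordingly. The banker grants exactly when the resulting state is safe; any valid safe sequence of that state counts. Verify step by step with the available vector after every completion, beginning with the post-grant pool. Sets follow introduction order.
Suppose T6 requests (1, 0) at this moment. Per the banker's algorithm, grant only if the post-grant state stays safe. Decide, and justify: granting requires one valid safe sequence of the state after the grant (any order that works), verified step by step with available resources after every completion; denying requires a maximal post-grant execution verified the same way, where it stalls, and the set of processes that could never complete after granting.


DENY: after the grant no complete ordering would exist.
Key observation: the wall is type-B units: completing T3, T9 brings the pool only to (1, 5), and all the rest need more.
Pretend the grant happened; the run T3, T9 goes as far as possible. Check, step by step:
  pool = (0, 3)
  T3: need (0, 0) fits (0, 3); releases (1, 0), pool now (1, 3)
  T9: need (1, 1) fits (1, 3); releases (0, 2), pool now (1, 5)
  T6 cannot run: need (2, 3) vs free (1, 5) (insufficient type-B units)
  T2 cannot run: need (2, 3) vs free (1, 5) (insufficient type-B units)
Processes that could never finish after the grant: T6 and T2.


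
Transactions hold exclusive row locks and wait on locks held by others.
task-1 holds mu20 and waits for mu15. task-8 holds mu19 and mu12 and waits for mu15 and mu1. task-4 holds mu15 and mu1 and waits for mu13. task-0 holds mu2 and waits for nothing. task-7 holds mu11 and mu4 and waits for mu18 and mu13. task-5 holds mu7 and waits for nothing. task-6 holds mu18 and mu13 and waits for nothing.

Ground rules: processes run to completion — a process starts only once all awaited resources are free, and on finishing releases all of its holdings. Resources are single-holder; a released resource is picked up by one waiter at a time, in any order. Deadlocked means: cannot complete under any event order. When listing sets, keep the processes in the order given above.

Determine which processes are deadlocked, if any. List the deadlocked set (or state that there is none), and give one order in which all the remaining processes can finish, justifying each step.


The deadlocked set is empty.
Key observation: the wait relation is loop-free; peeling off processes with no waits unwinds the whole state.
The rest can finish in the order task-6, task-4, task-1, task-8, task-0, task-7, task-5.
Check, step by step:
  task-6 waits on nothing -> runs at once and releases mu18 and mu13
  task-4 waits on mu13 — all released -> runs and releases mu15 and mu1
  task-1 waits on mu15 — all released -> runs and releases mu20
  task-8 waits on mu15 and mu1 — all released -> runs and releases mu19 and mu12
  task-0 waits on nothing -> runs at once and releases mu2
  task-7 waits on mu18 and mu13 — all released -> runs and releases mu11 and mu4
  task-5 waits on nothing -> runs at once and releases mu7


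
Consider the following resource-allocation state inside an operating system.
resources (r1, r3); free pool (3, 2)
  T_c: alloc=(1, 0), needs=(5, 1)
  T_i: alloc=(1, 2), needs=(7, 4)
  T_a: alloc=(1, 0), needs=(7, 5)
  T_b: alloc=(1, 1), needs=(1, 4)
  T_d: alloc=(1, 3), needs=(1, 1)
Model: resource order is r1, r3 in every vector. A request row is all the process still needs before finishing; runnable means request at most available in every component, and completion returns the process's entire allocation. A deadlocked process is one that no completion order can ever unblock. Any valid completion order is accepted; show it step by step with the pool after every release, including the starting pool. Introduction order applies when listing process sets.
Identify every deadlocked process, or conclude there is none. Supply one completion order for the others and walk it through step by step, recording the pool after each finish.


The deadlocked set is T_i and T_a.
Key observation: the wall is r1: completing T_d, T_b, T_c brings the pool only to (6, 6), and all the rest need more.
A valid finishing order for the others: T_d, T_b, T_c. Verifying each step:
  pool = (3, 2)
  T_d needs (1, 1) <= (3, 2) -> finishes; pool += (1, 3) = (4, 5)
  T_b needs (1, 4) <= (4, 5) -> finishes; pool += (1, 1) = (5, 6)
  T_c needs (5, 1) <= (5, 6) -> finishes; pool += (1, 0) = (6, 6)
None of the blocked processes ever fits:
  blocked: T_i wants (7, 4), pool (6, 6) — not enough r1
  blocked: T_a wants (7, 5), pool (6, 6) — not enough r1


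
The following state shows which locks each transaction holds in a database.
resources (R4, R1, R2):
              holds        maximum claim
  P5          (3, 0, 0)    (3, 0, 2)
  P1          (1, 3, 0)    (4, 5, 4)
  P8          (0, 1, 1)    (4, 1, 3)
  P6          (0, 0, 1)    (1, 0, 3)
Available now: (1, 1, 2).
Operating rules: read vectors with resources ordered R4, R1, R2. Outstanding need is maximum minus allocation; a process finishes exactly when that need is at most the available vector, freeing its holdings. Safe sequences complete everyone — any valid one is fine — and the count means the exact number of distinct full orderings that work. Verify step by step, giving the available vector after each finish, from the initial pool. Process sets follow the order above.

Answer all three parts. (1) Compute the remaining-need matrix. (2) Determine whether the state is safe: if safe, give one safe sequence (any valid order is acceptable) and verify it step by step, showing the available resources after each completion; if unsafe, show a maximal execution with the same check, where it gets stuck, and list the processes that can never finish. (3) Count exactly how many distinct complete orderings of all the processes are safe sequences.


(1) Remaining need (order R4, R1, R2):
  P5: (0, 0, 2)
  P1: (3, 2, 4)
  P8: (4, 0, 2)
  P6: (1, 0, 2)
(2) The state is SAFE; one workable sequence: P6, P5, P8, P1.
Key observation: the first exact fit in this order is P6 — it needs (1, 0, 2) with (1, 1, 2) free, meeting a requested resource to the last unit.
Check, step by step:
  pool = (1, 1, 2)
  P6: need (1, 0, 2) fits (1, 1, 2); releases (0, 0, 1), pool now (1, 1, 3)
  P5: need (0, 0, 2) fits (1, 1, 3); releases (3, 0, 0), pool now (4, 1, 3)
  P8: need (4, 0, 2) fits (4, 1, 3); releases (0, 1, 1), pool now (4, 2, 4)
  P1: need (3, 2, 4) fits (4, 2, 4); releases (1, 3, 0), pool now (5, 5, 4)
(3) Exactly 3 of the possible complete orderings are safe sequences.


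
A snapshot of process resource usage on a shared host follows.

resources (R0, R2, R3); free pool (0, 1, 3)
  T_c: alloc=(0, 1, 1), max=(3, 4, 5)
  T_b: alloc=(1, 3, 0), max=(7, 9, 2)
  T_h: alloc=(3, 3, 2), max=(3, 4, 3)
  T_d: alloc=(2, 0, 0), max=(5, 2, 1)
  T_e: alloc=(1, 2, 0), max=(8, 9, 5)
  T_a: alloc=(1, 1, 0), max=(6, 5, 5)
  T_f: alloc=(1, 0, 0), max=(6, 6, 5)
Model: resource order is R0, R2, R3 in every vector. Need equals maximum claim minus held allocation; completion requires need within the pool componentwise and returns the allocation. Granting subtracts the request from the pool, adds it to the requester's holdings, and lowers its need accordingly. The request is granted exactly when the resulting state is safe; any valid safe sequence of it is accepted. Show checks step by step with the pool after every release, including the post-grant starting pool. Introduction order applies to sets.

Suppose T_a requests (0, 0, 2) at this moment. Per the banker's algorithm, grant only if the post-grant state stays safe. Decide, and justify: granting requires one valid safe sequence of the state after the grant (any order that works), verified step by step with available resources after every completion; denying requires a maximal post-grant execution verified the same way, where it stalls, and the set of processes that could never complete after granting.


GRANT: granting preserves safety; a valid post-grant sequence is T_h, T_d, T_a, T_c, T_f, T_b, T_e.
Key observation: the transfer keeps a workable pool ((0, 1, 1)); T_h starts the safe sequence.
Step-by-step check of the post-grant state:
  pool = (0, 1, 1)
  T_h: need (0, 1, 1) fits (0, 1, 1); releases (3, 3, 2), pool now (3, 4, 3)
  T_d: need (3, 2, 1) fits (3, 4, 3); releases (2, 0, 0), pool now (5, 4, 3)
  T_a: need (5, 4, 3) fits (5, 4, 3); releases (1, 1, 2), pool now (6, 5, 5)
  T_c: need (3, 3, 4) fits (6, 5, 5); releases (0, 1, 1), pool now (6, 6, 6)
  T_f: need (5, 6, 5) fits (6, 6, 6); releases (1, 0, 0), pool now (7, 6, 6)
  T_b: need (6, 6, 2) fits (7, 6, 6); releases (1, 3, 0), pool now (8, 9, 6)
  T_e: need (7, 7, 5) fits (8, 9, 6); releases (1, 2, 0), pool now (9, 11, 6)


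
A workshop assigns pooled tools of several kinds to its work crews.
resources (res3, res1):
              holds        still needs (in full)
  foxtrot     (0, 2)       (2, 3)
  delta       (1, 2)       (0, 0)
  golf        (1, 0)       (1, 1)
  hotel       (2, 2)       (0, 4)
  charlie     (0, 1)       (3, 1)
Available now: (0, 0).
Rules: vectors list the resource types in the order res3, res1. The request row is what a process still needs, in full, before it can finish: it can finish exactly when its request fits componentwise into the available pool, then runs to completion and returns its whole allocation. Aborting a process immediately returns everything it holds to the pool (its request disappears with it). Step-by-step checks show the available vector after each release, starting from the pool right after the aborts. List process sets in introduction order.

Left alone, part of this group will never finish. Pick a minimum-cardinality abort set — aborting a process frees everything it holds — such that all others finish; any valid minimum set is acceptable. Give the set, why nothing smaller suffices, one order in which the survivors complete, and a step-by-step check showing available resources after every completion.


Minimum abort set: foxtrot.
Key observation: hotel was stuck for good until foxtrot gave back (0, 2); in the order shown it finishes at step 2.
No smaller set exists: with zero aborts the deadlock remains.
The survivors complete as delta, hotel, charlie, golf. Step-by-step check (starting from the post-abort pool):
  pool = (0, 2)
  delta: need (0, 0) fits (0, 2); releases (1, 2), pool now (1, 4)
  hotel: need (0, 4) fits (1, 4); releases (2, 2), pool now (3, 6)
  charlie: need (3, 1) fits (3, 6); releases (0, 1), pool now (3, 7)
  golf: need (1, 1) fits (3, 7); releases (1, 0), pool now (4, 7)


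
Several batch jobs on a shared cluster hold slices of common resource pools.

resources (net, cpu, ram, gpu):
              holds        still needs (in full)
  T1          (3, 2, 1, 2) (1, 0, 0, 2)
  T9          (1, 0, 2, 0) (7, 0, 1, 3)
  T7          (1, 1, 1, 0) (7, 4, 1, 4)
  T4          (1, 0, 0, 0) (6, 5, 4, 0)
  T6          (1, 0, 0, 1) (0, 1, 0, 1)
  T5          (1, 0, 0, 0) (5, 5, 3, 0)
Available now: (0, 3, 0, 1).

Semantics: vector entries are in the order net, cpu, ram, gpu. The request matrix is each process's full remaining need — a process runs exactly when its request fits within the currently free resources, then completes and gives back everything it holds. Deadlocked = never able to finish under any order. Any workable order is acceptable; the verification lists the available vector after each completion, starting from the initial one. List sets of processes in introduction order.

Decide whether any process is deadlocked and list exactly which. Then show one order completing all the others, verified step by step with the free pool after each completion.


The deadlocked set is T9, T7, T4 and T5.
Key observation: even finishing T6, T1 leaves just (4, 5, 1, 4) free — too little net for any of the remaining processes.
The rest can finish in the order T6, T1. Check, step by step:
  pool = (0, 3, 0, 1)
  T6: need (0, 1, 0, 1) fits (0, 3, 0, 1); releases (1, 0, 0, 1), pool now (1, 3, 0, 2)
  T1: need (1, 0, 0, 2) fits (1, 3, 0, 2); releases (3, 2, 1, 2), pool now (4, 5, 1, 4)
The stuck group stays short no matter what:
  T9 cannot run: need (7, 0, 1, 3) vs free (4, 5, 1, 4) (insufficient net)
  T7 cannot run: need (7, 4, 1, 4) vs free (4, 5, 1, 4) (insufficient net)
  T4 cannot run: need (6, 5, 4, 0) vs free (4, 5, 1, 4) (insufficient net and ram)
  T5 cannot run: need (5, 5, 3, 0) vs free (4, 5, 1, 4) (insufficient net and ram)


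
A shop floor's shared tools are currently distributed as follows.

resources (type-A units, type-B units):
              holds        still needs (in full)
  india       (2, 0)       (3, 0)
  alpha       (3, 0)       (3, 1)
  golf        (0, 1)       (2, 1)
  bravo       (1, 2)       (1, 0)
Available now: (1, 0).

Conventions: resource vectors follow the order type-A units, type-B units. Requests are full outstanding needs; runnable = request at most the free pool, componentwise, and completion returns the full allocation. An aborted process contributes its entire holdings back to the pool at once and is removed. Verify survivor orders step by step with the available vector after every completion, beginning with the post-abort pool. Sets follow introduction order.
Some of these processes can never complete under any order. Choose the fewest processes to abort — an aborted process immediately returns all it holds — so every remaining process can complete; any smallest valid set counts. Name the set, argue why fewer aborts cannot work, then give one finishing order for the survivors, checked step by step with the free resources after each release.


Abort india.
Key observation: before aborting india, alpha was permanently blocked — no order could ever run it; afterwards it completes at step 2.
Minimality: the empty abort set fails — the state is deadlocked as it stands.
The survivors complete as bravo, alpha, golf. Check, step by step (starting from the post-abort pool):
  pool = (3, 0)
  bravo needs (1, 0) <= (3, 0) -> finishes; pool += (1, 2) = (4, 2)
  alpha needs (3, 1) <= (4, 2) -> finishes; pool += (3, 0) = (7, 2)
  golf needs (2, 1) <= (7, 2) -> finishes; pool += (0, 1) = (7, 3)


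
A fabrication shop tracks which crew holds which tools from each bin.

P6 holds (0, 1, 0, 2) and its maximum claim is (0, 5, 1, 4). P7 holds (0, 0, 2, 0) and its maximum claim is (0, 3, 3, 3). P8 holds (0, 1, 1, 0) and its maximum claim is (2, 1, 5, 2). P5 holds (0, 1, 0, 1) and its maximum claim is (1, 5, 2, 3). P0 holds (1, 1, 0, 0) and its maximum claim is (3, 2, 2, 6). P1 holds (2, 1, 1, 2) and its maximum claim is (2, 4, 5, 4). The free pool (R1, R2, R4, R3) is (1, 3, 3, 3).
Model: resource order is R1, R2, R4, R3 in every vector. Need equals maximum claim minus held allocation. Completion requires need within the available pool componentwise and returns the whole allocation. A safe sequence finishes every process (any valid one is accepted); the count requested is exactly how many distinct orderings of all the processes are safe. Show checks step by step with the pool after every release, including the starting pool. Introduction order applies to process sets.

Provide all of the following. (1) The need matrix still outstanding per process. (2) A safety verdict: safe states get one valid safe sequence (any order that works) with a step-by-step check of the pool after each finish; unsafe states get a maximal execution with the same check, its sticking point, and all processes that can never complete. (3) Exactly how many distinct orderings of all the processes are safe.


(1) Remaining need (order R1, R2, R4, R3):
  P6: (0, 4, 1, 2)
  P7: (0, 3, 1, 3)
  P8: (2, 0, 4, 2)
  P5: (1, 4, 2, 2)
  P0: (2, 1, 2, 6)
  P1: (0, 3, 4, 2)
(2) SAFE — a valid safe sequence is P7, P1, P8, P5, P6, P0.
Key observation: P7 marks the first exact bind of the order: its need (0, 3, 1, 3) fits the free (1, 3, 3, 3) with zero slack on a requested resource.
Walking it through:
  pool = (1, 3, 3, 3)
  run P7 (needs (0, 3, 1, 3), free (1, 3, 3, 3)); after release of (0, 0, 2, 0) the pool is (1, 3, 5, 3)
  run P1 (needs (0, 3, 4, 2), free (1, 3, 5, 3)); after release of (2, 1, 1, 2) the pool is (3, 4, 6, 5)
  run P8 (needs (2, 0, 4, 2), free (3, 4, 6, 5)); after release of (0, 1, 1, 0) the pool is (3, 5, 7, 5)
  run P5 (needs (1, 4, 2, 2), free (3, 5, 7, 5)); after release of (0, 1, 0, 1) the pool is (3, 6, 7, 6)
  run P6 (needs (0, 4, 1, 2), free (3, 6, 7, 6)); after release of (0, 1, 0, 2) the pool is (3, 7, 7, 8)
  run P0 (needs (2, 1, 2, 6), free (3, 7, 7, 8)); after release of (1, 1, 0, 0) the pool is (4, 8, 7, 8)
(3) The exact count: 16 of the possible complete orderings are safe sequences.


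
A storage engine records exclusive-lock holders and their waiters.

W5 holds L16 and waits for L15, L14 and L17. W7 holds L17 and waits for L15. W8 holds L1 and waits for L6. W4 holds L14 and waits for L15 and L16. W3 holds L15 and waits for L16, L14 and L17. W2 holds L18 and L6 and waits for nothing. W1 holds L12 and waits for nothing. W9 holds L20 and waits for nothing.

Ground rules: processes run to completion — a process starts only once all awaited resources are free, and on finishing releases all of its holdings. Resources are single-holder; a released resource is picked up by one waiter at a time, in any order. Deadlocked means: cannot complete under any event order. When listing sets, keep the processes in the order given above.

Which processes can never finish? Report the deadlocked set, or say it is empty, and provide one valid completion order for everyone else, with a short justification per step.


The deadlocked set is W5, W7, W4 and W3.
Key observation: the waits loop around W5 -> W7 -> W3 -> W5 with no way out; W4 is caught in further circular waits.
One completion order for the rest: W2, W1, W8, W9.
Check, step by step:
  W2 waits on nothing -> runs at once and releases L18 and L6
  W1 waits on nothing -> runs at once and releases L12
  W8: everything it awaited (L6) is free; runs, freeing L1
  W9 waits on nothing -> runs at once and releases L20


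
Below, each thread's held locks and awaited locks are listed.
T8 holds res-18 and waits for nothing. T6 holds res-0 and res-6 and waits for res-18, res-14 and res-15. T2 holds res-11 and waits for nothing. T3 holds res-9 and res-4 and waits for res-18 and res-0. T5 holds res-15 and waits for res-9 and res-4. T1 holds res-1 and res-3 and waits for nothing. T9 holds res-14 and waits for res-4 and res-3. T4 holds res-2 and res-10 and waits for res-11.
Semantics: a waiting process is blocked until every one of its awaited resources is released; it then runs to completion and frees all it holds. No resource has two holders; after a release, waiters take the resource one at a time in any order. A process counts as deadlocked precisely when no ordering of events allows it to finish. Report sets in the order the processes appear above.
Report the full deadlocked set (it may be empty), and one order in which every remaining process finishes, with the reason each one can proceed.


The deadlocked set is T6, T3, T5 and T9.
Key observation: nobody on the ring T6 -> T5 -> T3 -> T6 can start until another member finishes, which never happens; T9 is caught in further circular waits.
The rest can finish in the order T1, T2, T8, T4.
Check, step by step:
  run T1 (it waits on nothing); releases res-1 and res-3
  run T2 (it waits on nothing); releases res-11
  run T8 (it waits on nothing); releases res-18
  run T4 (all its waits — res-11 — are resolved); releases res-2 and res-10


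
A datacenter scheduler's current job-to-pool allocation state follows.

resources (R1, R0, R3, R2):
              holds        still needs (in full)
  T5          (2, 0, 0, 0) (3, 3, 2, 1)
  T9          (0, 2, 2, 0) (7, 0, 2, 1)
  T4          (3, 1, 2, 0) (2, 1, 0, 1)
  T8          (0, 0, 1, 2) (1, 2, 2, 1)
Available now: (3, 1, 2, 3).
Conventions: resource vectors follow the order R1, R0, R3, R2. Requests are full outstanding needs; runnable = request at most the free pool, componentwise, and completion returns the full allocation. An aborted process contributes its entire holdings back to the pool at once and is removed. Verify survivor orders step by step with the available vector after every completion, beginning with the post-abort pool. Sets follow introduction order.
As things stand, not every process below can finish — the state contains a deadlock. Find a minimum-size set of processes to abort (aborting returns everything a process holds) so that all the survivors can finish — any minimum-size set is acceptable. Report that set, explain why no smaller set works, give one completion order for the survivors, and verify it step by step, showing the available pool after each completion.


The answer: abort T9.
Key observation: T5 could never have finished before the abort; with (0, 2, 2, 0) returned by T9, it fits at step 3.
No smaller set exists: with zero aborts the deadlock remains.
Survivors finish in the order: T8, T4, T5. Check, step by step (pool after the aborts first):
  pool = (3, 3, 4, 3)
  T8 needs (1, 2, 2, 1) <= (3, 3, 4, 3) -> finishes; pool += (0, 0, 1, 2) = (3, 3, 5, 5)
  T4 needs (2, 1, 0, 1) <= (3, 3, 5, 5) -> finishes; pool += (3, 1, 2, 0) = (6, 4, 7, 5)
  T5 needs (3, 3, 2, 1) <= (6, 4, 7, 5) -> finishes; pool += (2, 0, 0, 0) = (8, 4, 7, 5)


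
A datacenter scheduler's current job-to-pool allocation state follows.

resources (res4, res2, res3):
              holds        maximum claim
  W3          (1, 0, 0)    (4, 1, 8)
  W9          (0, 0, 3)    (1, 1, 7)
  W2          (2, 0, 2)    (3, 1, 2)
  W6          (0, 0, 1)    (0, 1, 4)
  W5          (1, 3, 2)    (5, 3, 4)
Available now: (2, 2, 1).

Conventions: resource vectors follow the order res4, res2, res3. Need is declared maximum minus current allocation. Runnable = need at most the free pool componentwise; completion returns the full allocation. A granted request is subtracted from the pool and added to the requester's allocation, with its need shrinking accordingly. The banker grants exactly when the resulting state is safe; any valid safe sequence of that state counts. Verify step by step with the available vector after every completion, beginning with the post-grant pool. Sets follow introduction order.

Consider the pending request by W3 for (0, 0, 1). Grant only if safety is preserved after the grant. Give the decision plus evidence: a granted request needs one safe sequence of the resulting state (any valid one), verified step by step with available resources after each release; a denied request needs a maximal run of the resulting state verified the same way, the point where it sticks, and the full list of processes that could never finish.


GRANT. The post-grant state is safe; one safe sequence: W2, W5, W6, W9, W3.
Key observation: after the grant the pool drops to (2, 2, 0), which still lets W2 finish first and unwind the rest.
Verifying the post-grant state step by step:
  pool = (2, 2, 0)
  run W2 (needs (1, 1, 0), free (2, 2, 0)); after release of (2, 0, 2) the pool is (4, 2, 2)
  run W5 (needs (4, 0, 2), free (4, 2, 2)); after release of (1, 3, 2) the pool is (5, 5, 4)
  run W6 (needs (0, 1, 3), free (5, 5, 4)); after release of (0, 0, 1) the pool is (5, 5, 5)
  run W9 (needs (1, 1, 4), free (5, 5, 5)); after release of (0, 0, 3) the pool is (5, 5, 8)
  run W3 (needs (3, 1, 7), free (5, 5, 8)); after release of (1, 0, 1) the pool is (6, 5, 9)


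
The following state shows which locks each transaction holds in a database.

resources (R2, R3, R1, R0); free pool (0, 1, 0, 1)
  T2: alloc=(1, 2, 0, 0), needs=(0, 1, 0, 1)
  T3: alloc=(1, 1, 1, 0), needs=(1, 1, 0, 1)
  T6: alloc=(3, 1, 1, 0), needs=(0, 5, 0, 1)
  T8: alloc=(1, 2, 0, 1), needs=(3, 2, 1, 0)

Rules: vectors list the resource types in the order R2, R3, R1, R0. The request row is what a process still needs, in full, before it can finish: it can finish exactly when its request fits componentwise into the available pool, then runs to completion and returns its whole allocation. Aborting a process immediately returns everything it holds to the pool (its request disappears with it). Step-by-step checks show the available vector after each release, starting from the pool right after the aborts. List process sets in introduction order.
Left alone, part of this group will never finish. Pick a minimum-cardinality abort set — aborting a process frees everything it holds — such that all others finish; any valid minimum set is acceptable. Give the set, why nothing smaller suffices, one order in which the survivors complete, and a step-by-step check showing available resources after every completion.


Abort T8.
Key observation: the returned (1, 2, 0, 1) from T8 is what brings T6 — unrunnable before, under any order — into play at step 2.
Why nothing smaller works: aborting no one leaves the state deadlocked as given.
Survivors finish in the order: T2, T6, T3. Check, step by step (pool after the aborts first):
  pool = (1, 3, 0, 2)
  run T2 (needs (0, 1, 0, 1), free (1, 3, 0, 2)); after release of (1, 2, 0, 0) the pool is (2, 5, 0, 2)
  run T6 (needs (0, 5, 0, 1), free (2, 5, 0, 2)); after release of (3, 1, 1, 0) the pool is (5, 6, 1, 2)
  run T3 (needs (1, 1, 0, 1), free (5, 6, 1, 2)); after release of (1, 1, 1, 0) the pool is (6, 7, 2, 2)


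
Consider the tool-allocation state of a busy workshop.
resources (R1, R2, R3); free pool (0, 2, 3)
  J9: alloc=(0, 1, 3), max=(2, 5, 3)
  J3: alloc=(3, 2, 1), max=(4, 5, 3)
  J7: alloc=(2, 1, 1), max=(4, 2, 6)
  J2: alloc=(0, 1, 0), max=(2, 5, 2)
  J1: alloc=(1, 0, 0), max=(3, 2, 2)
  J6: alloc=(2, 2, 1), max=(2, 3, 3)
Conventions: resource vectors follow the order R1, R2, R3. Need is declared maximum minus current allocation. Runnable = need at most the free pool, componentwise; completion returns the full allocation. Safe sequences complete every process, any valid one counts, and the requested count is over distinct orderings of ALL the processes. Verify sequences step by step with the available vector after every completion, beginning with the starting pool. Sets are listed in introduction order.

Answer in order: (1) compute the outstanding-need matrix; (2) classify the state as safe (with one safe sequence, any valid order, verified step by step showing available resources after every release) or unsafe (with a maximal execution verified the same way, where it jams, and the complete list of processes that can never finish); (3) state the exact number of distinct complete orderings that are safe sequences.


(1) Outstanding need per process (order R1, R2, R3):
  J9: (2, 4, 0)
  J3: (1, 3, 2)
  J7: (2, 1, 5)
  J2: (2, 4, 2)
  J1: (2, 2, 2)
  J6: (0, 1, 2)
(2) The state is SAFE; one workable sequence: J6, J2, J9, J7, J3, J1.
Key observation: the order's first zero-slack moment is J2 ((2, 4, 2) needed, (2, 4, 4) free — a requested resource with nothing to spare).
Step-by-step check:
  pool = (0, 2, 3)
  J6 needs (0, 1, 2) <= (0, 2, 3) -> finishes; pool += (2, 2, 1) = (2, 4, 4)
  J2 needs (2, 4, 2) <= (2, 4, 4) -> finishes; pool += (0, 1, 0) = (2, 5, 4)
  J9 needs (2, 4, 0) <= (2, 5, 4) -> finishes; pool += (0, 1, 3) = (2, 6, 7)
  J7 needs (2, 1, 5) <= (2, 6, 7) -> finishes; pool += (2, 1, 1) = (4, 7, 8)
  J3 needs (1, 3, 2) <= (4, 7, 8) -> finishes; pool += (3, 2, 1) = (7, 9, 9)
  J1 needs (2, 2, 2) <= (7, 9, 9) -> finishes; pool += (1, 0, 0) = (8, 9, 9)
(3) The exact count: 80 of the possible complete orderings are safe sequences.


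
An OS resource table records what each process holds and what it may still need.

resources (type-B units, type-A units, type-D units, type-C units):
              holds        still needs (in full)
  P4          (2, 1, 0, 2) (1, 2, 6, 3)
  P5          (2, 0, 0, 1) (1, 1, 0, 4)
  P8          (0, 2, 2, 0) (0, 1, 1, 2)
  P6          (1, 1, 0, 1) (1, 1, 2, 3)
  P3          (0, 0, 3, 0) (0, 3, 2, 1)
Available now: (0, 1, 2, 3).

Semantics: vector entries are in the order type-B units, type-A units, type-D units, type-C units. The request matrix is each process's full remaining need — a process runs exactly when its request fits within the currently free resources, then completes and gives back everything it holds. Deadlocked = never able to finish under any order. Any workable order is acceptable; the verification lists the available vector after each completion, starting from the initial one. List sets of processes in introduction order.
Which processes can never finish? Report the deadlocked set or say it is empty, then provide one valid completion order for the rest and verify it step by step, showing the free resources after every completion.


The deadlocked set is P4, P5 and P6.
Key observation: no order helps: past P8, P3, the free pool tops out at (0, 3, 7, 3), below what each blocked process needs in type-B units.
One completion order for the rest: P8, P3. Verifying each step:
  pool = (0, 1, 2, 3)
  run P8 (needs (0, 1, 1, 2), free (0, 1, 2, 3)); after release of (0, 2, 2, 0) the pool is (0, 3, 4, 3)
  run P3 (needs (0, 3, 2, 1), free (0, 3, 4, 3)); after release of (0, 0, 3, 0) the pool is (0, 3, 7, 3)
None of the blocked processes ever fits:
  P4 still needs (1, 2, 6, 3) but only (0, 3, 7, 3) is free — short on type-B units
  P5 still needs (1, 1, 0, 4) but only (0, 3, 7, 3) is free — short on type-B units and type-C units
  P6 still needs (1, 1, 2, 3) but only (0, 3, 7, 3) is free — short on type-B units


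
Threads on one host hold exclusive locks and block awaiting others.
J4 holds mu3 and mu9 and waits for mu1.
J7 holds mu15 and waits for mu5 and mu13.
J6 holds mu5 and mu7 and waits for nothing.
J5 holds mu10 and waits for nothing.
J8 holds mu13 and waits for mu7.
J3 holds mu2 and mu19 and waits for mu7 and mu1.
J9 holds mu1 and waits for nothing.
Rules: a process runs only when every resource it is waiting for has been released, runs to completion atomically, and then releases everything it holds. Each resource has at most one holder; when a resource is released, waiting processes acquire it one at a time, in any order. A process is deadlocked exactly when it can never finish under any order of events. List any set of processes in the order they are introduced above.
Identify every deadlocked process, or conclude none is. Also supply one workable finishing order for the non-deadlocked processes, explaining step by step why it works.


Nothing here is deadlocked.
Key observation: there is no circular wait here — follow any chain and it reaches a process that is free to run now.
The rest can finish in the order J6, J9, J4, J5, J8, J7, J3.
Step-by-step check:
  J6: no waits; runs immediately, freeing mu5 and mu7
  J9: no waits; runs immediately, freeing mu1
  J4: everything it awaited (mu1) is free; runs, freeing mu3 and mu9
  J5: no waits; runs immediately, freeing mu10
  J8: everything it awaited (mu7) is free; runs, freeing mu13
  J7: everything it awaited (mu5 and mu13) is free; runs, freeing mu15
  J3: everything it awaited (mu7 and mu1) is free; runs, freeing mu2 and mu19


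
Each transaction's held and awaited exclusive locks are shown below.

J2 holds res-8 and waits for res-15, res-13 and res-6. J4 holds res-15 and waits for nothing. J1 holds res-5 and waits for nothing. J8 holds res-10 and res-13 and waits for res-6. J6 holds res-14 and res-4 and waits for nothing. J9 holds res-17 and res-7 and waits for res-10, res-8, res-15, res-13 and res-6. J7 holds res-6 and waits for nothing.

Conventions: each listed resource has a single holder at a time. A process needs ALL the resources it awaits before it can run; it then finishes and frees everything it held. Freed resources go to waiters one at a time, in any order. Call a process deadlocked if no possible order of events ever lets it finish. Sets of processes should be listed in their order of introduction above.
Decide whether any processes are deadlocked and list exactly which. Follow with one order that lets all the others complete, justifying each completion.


Nothing here is deadlocked.
Key observation: the wait relation is loop-free; peeling off processes with no waits unwinds the whole state.
The rest can finish in the order J1, J6, J7, J8, J4, J2, J9.
Step-by-step check:
  J1: no waits; runs immediately, freeing res-5
  J6: no waits; runs immediately, freeing res-14 and res-4
  J7: no waits; runs immediately, freeing res-6
  J8: everything it awaited (res-6) is free; runs, freeing res-10 and res-13
  J4: no waits; runs immediately, freeing res-15
  J2: everything it awaited (res-15, res-13 and res-6) is free; runs, freeing res-8
  J9: everything it awaited (res-10, res-8, res-15, res-13 and res-6) is free; runs, freeing res-17 and res-7


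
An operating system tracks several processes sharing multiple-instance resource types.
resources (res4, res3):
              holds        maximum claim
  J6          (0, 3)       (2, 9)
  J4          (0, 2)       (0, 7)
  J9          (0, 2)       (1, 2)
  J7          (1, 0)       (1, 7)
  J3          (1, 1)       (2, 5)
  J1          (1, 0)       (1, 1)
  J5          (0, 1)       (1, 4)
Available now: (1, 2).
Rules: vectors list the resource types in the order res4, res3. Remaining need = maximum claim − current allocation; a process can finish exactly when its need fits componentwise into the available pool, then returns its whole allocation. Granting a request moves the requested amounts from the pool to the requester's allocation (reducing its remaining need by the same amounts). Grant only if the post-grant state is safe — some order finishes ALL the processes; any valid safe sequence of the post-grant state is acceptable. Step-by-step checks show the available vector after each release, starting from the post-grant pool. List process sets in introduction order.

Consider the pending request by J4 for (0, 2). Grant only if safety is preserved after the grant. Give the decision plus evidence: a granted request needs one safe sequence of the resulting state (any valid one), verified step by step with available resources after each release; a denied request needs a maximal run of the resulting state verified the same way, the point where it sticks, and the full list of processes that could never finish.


DENY: after the grant no complete ordering would exist.
Key observation: even finishing J9, J1 leaves just (2, 2) free — too little res3 for any of the remaining processes.
After a pretend grant, a maximal execution: J9, J1 — then nothing else fits. Step-by-step check:
  pool = (1, 0)
  J9: need (1, 0) fits (1, 0); releases (0, 2), pool now (1, 2)
  J1: need (0, 1) fits (1, 2); releases (1, 0), pool now (2, 2)
  blocked: J6 wants (2, 6), pool (2, 2) — not enough res3
  blocked: J4 wants (0, 3), pool (2, 2) — not enough res3
  blocked: J7 wants (0, 7), pool (2, 2) — not enough res3
  blocked: J3 wants (1, 4), pool (2, 2) — not enough res3
  blocked: J5 wants (1, 3), pool (2, 2) — not enough res3
Post-grant, the permanently blocked set is J6, J4, J7, J3 and J5.
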